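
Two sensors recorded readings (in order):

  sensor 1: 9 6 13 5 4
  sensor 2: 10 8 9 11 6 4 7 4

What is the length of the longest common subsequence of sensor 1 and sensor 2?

Match 9 [1,3], 6 [2,5], 4 [5,8] — 3 values in the same relative order in both. The LCS DP gives dp[5][8] = 3, so this is optimal.

3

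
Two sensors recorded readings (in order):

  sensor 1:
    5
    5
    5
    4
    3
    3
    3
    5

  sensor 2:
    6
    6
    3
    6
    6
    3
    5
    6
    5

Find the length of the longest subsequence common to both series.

3

Taking 3 (sensor 1 #5, sensor 2 #3) → 3 (sensor 1 #6, sensor 2 #6) → 5 (sensor 1 #8, sensor 2 #9) gives a common subsequence of length 3. dp[8][9] = 3 confirms this is the maximum.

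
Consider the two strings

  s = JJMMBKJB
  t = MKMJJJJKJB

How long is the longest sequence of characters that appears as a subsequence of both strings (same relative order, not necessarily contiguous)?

5

Taking J [1,6], J [2,7], K [6,8], J [7,9], B [8,10] gives a common subsequence of length 5, and the DP table's final entry dp[8][10] is also 5, so no common subsequence is longer.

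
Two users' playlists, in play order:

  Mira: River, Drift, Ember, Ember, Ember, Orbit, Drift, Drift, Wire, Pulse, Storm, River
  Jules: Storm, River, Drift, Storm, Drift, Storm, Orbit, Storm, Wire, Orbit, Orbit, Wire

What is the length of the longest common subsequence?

Pick River at Mira[1]=Jules[2], Drift at Mira[2]=Jules[5], Orbit at Mira[6]=Jules[11], Wire at Mira[9]=Jules[12]; all 4 songs appear in both, in order. dp[12][12] = 4 confirms this is the maximum.

4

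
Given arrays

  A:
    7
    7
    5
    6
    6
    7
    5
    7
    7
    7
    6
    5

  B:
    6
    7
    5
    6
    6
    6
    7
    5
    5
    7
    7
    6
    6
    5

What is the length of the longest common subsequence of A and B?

Match 7 (A #2, B #2), 5 (A #3, B #3), 6 (A #4, B #5), 6 (A #5, B #6), 7 (A #6, B #7), 5 (A #7, B #9), 7 (A #8, B #10), 7 (A #9, B #11), 6 (A #11, B #13), 5 (A #12, B #14) — 10 values in the same relative order in both. The LCS DP gives dp[12][14] = 10, so this is optimal.

10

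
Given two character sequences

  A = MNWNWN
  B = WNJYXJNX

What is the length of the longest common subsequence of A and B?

Let dp[i][j] be the LCS length of the first i characters of A and the first j characters of B. dp[i][j] = dp[i-1][j-1]+1 when the i-th and j-th characters match, else max(dp[i-1][j], dp[i][j-1]).
    ·  W  N  J  Y  X  J  N  X
 ·  0  0  0  0  0  0  0  0  0
 M  0  0  0  0  0  0  0  0  0
 N  0  0  1  1  1  1  1  1  1
 W  0  1  1  1  1  1  1  1  1
 N  0  1  2  2  2  2  2  2  2
 W  0  1  2  2  2  2  2  2  2
 N  0  1  2  2  2  2  2  3  3
dp[6][8] = 3. One LCS (by backtracking along matches): WNN.

3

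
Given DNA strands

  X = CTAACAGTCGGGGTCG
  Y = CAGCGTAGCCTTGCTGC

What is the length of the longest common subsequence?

9

Pick C (X #1, Y #1); then A (X #3, Y #2); then C (X #5, Y #4); then A (X #6, Y #7); then G (X #7, Y #8); then T (X #8, Y #12); then C (X #9, Y #14); then G (X #13, Y #16); then C (X #15, Y #17); all 9 bases appear in both, in order. The LCS DP gives dp[16][17] = 9, so this is optimal.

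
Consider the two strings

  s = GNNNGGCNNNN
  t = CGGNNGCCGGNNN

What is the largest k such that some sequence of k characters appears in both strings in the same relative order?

Pick G at s[1]=t[3], N at s[2]=t[4], N at s[3]=t[5], G at s[5]=t[9], G at s[6]=t[10], N at s[9]=t[11], N at s[10]=t[12], N at s[11]=t[13]; all 8 characters appear in both, in order. The LCS DP gives dp[11][13] = 8, so this is optimal.

8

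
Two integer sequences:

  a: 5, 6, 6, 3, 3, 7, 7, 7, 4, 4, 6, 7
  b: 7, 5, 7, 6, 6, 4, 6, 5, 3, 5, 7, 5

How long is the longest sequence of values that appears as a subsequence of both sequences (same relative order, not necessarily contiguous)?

Let dp[i][j] be the LCS length of the first i values of a and the first j values of b. dp[i][j] = dp[i-1][j-1]+1 when the i-th and j-th values match, else max(dp[i-1][j], dp[i][j-1]).
    ·  7  5  7  6  6  4  6  5  3  5  7  5
 ·  0  0  0  0  0  0  0  0  0  0  0  0  0
 5  0  0  1  1  1  1  1  1  1  1  1  1  1
 6  0  0  1  1  2  2  2  2  2  2  2  2  2
 6  0  0  1  1  2  3  3  3  3  3  3  3  3
 3  0  0  1  1  2  3  3  3  3  4  4  4  4
 3  0  0  1  1  2  3  3  3  3  4  4  4  4
 7  0  1  1  2  2  3  3  3  3  4  4  5  5
 7  0  1  1  2  2  3  3  3  3  4  4  5  5
 7  0  1  1  2  2  3  3  3  3  4  4  5  5
 4  0  1  1  2  2  3  4  4  4  4  4  5  5
 4  0  1  1  2  2  3  4  4  4  4  4  5  5
 6  0  1  1  2  3  3  4  5  5  5  5  5  5
 7  0  1  1  2  3  3  4  5  5  5  5  6  6
dp[12][12] = 6. One LCS (by backtracking along matches): 5, 6, 6, 4, 6, 7.

6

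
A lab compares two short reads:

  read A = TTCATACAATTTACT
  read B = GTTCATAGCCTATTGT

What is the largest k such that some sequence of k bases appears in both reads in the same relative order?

11

Match T (read A #1, read B #2); then T (read A #2, read B #3); then C (read A #3, read B #4); then A (read A #4, read B #5); then T (read A #5, read B #6); then A (read A #6, read B #7); then C (read A #7, read B #10); then A (read A #9, read B #12); then T (read A #10, read B #13); then T (read A #11, read B #14); then T (read A #15, read B #16) — 11 bases in the same relative order in both. The LCS DP gives dp[15][16] = 11, so this is optimal.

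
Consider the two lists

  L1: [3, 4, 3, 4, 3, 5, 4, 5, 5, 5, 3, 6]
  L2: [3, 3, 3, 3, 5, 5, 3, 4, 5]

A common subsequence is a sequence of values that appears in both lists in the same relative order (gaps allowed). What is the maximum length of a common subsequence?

6

Match 3 (L1 #1, L2 #2); then 3 (L1 #3, L2 #3); then 3 (L1 #5, L2 #4); then 5 (L1 #6, L2 #6); then 4 (L1 #7, L2 #8); then 5 (L1 #10, L2 #9) — 6 values in the same relative order in both, and the DP table's final entry dp[12][9] is also 6, so no common subsequence is longer.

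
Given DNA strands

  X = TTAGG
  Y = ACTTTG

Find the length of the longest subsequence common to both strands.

Taking T (X #1, Y #4) → T (X #2, Y #5) → G (X #5, Y #6) gives a common subsequence of length 3, and the DP table's final entry dp[5][6] is also 3, so no common subsequence is longer.

3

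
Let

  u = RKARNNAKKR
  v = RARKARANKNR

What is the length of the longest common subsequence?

Match R [1,3] → K [2,4] → A [3,5] → R [4,6] → N [5,8] → N [6,10] → R [10,11] — 7 characters in the same relative order in both. dp[10][11] = 7 confirms this is the maximum.

7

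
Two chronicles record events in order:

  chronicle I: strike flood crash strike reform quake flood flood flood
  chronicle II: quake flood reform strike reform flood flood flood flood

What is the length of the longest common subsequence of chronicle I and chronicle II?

One common subsequence of length 6: flood (chronicle I #2, chronicle II #2); then strike (chronicle I #4, chronicle II #4); then reform (chronicle I #5, chronicle II #5); then flood (chronicle I #7, chronicle II #7); then flood (chronicle I #8, chronicle II #8); then flood (chronicle I #9, chronicle II #9). dp[9][9] = 6 confirms this is the maximum.

6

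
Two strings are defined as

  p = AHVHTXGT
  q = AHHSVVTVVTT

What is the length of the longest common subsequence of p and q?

5

Pick A [1,1]; then H [2,3]; then V [3,9]; then T [5,10]; then T [8,11]; all 5 characters appear in both, in order, and the DP table's final entry dp[8][11] is also 5, so no common subsequence is longer.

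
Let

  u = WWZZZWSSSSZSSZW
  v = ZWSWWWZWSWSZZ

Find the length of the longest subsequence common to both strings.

8

Match W (u #1, v #5) → W (u #2, v #6) → Z (u #5, v #7) → W (u #6, v #8) → S (u #7, v #9) → S (u #10, v #11) → Z (u #11, v #12) → Z (u #14, v #13) — 8 characters in the same relative order in both. The LCS DP gives dp[15][13] = 8, so this is optimal.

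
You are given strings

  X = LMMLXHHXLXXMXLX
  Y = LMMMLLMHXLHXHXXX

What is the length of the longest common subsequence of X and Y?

Match L (X #1, Y #1); then M (X #2, Y #3); then M (X #3, Y #4); then L (X #4, Y #6); then H (X #7, Y #8); then X (X #8, Y #9); then L (X #9, Y #10); then X (X #10, Y #12); then X (X #11, Y #14); then X (X #13, Y #15); then X (X #15, Y #16) — 11 characters in the same relative order in both, and the DP table's final entry dp[15][16] is also 11, so no common subsequence is longer.

11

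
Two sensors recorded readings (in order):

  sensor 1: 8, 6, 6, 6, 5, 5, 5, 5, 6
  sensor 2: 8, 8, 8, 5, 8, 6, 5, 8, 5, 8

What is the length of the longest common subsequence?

Let dp[i][j] be the LCS length of the first i values of sensor 1 and the first j values of sensor 2. dp[i][j] = dp[i-1][j-1]+1 when the i-th and j-th values match, else max(dp[i-1][j], dp[i][j-1]).
    ·  8  8  8  5  8  6  5  8  5  8
 ·  0  0  0  0  0  0  0  0  0  0  0
 8  0  1  1  1  1  1  1  1  1  1  1
 6  0  1  1  1  1  1  2  2  2  2  2
 6  0  1  1  1  1  1  2  2  2  2  2
 6  0  1  1  1  1  1  2  2  2  2  2
 5  0  1  1  1  2  2  2  3  3  3  3
 5  0  1  1  1  2  2  2  3  3  4  4
 5  0  1  1  1  2  2  2  3  3  4  4
 5  0  1  1  1  2  2  2  3  3  4  4
 6  0  1  1  1  2  2  3  3  3  4  4
dp[9][10] = 4. One LCS (by backtracking along matches): 8, 6, 5, 5.

4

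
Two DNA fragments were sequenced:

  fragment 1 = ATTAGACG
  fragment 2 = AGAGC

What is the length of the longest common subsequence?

4

Let dp[i][j] be the LCS length of the first i bases of fragment 1 and the first j bases of fragment 2. dp[i][j] = dp[i-1][j-1]+1 when the i-th and j-th bases match, else max(dp[i-1][j], dp[i][j-1]).
    ·  A  G  A  G  C
 ·  0  0  0  0  0  0
 A  0  1  1  1  1  1
 T  0  1  1  1  1  1
 T  0  1  1  1  1  1
 A  0  1  1  2  2  2
 G  0  1  2  2  3  3
 A  0  1  2  3  3  3
 C  0  1  2  3  3  4
 G  0  1  2  3  4  4
dp[8][5] = 4. One LCS (by backtracking along matches): AAGC.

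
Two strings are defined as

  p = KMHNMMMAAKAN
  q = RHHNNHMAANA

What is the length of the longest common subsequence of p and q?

Let dp[i][j] be the LCS length of the first i characters of p and the first j characters of q. dp[i][j] = dp[i-1][j-1]+1 when the i-th and j-th characters match, else max(dp[i-1][j], dp[i][j-1]).
    ·  R  H  H  N  N  H  M  A  A  N  A
 ·  0  0  0  0  0  0  0  0  0  0  0  0
 K  0  0  0  0  0  0  0  0  0  0  0  0
 M  0  0  0  0  0  0  0  1  1  1  1  1
 H  0  0  1  1  1  1  1  1  1  1  1  1
 N  0  0  1  1  2  2  2  2  2  2  2  2
 M  0  0  1  1  2  2  2  3  3  3  3  3
 M  0  0  1  1  2  2  2  3  3  3  3  3
 M  0  0  1  1  2  2  2  3  3  3  3  3
 A  0  0  1  1  2  2  2  3  4  4  4  4
 A  0  0  1  1  2  2  2  3  4  5  5  5
 K  0  0  1  1  2  2  2  3  4  5  5  5
 A  0  0  1  1  2  2  2  3  4  5  5  6
 N  0  0  1  1  2  3  3  3  4  5  6  6
dp[12][11] = 6. One LCS (by backtracking along matches): HNMAAA.

6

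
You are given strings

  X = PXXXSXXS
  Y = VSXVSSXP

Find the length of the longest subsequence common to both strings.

3

Pick X (X #2, Y #3) → S (X #5, Y #6) → X (X #6, Y #7); all 3 characters appear in both, in order, and the DP table's final entry dp[8][8] is also 3, so no common subsequence is longer.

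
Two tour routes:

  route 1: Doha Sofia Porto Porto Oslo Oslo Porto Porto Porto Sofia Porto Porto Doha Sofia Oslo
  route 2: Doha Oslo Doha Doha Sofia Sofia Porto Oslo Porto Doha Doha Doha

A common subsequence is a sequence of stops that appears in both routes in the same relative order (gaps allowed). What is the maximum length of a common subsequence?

Match Doha (route 1 #1, route 2 #4); then Sofia (route 1 #2, route 2 #6); then Porto (route 1 #4, route 2 #7); then Oslo (route 1 #6, route 2 #8); then Porto (route 1 #7, route 2 #9); then Doha (route 1 #13, route 2 #12) — 6 stops in the same relative order in both. dp[15][12] = 6 confirms this is the maximum.

6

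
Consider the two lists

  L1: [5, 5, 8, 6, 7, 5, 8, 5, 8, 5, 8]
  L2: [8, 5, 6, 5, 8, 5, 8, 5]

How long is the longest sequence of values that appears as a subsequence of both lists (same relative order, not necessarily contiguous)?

Taking 5 at L1[2]=L2[2], then 6 at L1[4]=L2[3], then 5 at L1[6]=L2[4], then 8 at L1[7]=L2[5], then 5 at L1[8]=L2[6], then 8 at L1[9]=L2[7], then 5 at L1[10]=L2[8] gives a common subsequence of length 7. The LCS DP gives dp[11][8] = 7, so this is optimal.

7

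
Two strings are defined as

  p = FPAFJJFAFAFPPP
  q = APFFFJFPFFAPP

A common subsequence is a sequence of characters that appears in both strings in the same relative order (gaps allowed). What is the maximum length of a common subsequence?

Match F at p[1]=q[4] → F at p[4]=q[5] → J at p[5]=q[6] → F at p[7]=q[9] → F at p[9]=q[10] → A at p[10]=q[11] → P at p[13]=q[12] → P at p[14]=q[13] — 8 characters in the same relative order in both. Since dp[14][13] = 8, nothing longer is possible.

8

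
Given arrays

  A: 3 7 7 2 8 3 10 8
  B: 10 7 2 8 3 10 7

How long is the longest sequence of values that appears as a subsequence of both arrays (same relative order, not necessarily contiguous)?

5

Let dp[i][j] be the LCS length of the first i values of A and the first j values of B. dp[i][j] = dp[i-1][j-1]+1 when the i-th and j-th values match, else max(dp[i-1][j], dp[i][j-1]).
    · 10  7  2  8  3 10  7
 ·  0  0  0  0  0  0  0  0
 3  0  0  0  0  0  1  1  1
 7  0  0  1  1  1  1  1  2
 7  0  0  1  1  1  1  1  2
 2  0  0  1  2  2  2  2  2
 8  0  0  1  2  3  3  3  3
 3  0  0  1  2  3  4  4  4
10  0  1  1  2  3  4  5  5
 8  0  1  1  2  3  4  5  5
dp[8][7] = 5. One LCS (by backtracking along matches): 7, 2, 8, 3, 10.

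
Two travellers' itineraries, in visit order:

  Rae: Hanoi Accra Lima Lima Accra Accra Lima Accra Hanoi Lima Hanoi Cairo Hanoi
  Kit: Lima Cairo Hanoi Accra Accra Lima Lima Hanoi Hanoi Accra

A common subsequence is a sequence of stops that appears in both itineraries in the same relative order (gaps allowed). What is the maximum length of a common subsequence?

One common subsequence of length 7: Hanoi [1,3] → Accra [5,4] → Accra [6,5] → Lima [7,6] → Lima [10,7] → Hanoi [11,8] → Hanoi [13,9]. The LCS DP gives dp[13][10] = 7, so this is optimal.

7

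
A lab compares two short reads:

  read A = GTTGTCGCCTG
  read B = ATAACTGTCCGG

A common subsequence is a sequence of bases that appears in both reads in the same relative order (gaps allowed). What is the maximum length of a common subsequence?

One common subsequence of length 7: T [2,2], T [3,6], G [4,7], T [5,8], C [6,10], G [7,11], G [11,12]. dp[11][12] = 7 confirms this is the maximum.

7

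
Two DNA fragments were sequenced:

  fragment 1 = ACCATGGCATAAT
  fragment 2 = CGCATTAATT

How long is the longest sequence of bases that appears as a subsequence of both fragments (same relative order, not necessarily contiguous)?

Let dp[i][j] be the LCS length of the first i bases of fragment 1 and the first j bases of fragment 2. dp[i][j] = dp[i-1][j-1]+1 when the i-th and j-th bases match, else max(dp[i-1][j], dp[i][j-1]).
    ·  C  G  C  A  T  T  A  A  T  T
 ·  0  0  0  0  0  0  0  0  0  0  0
 A  0  0  0  0  1  1  1  1  1  1  1
 C  0  1  1  1  1  1  1  1  1  1  1
 C  0  1  1  2  2  2  2  2  2  2  2
 A  0  1  1  2  3  3  3  3  3  3  3
 T  0  1  1  2  3  4  4  4  4  4  4
 G  0  1  2  2  3  4  4  4  4  4  4
 G  0  1  2  2  3  4  4  4  4  4  4
 C  0  1  2  3  3  4  4  4  4  4  4
 A  0  1  2  3  4  4  4  5  5  5  5
 T  0  1  2  3  4  5  5  5  5  6  6
 A  0  1  2  3  4  5  5  6  6  6  6
 A  0  1  2  3  4  5  5  6  7  7  7
 T  0  1  2  3  4  5  6  6  7  8  8
dp[13][10] = 8. One LCS (by backtracking along matches): CCATTAAT.

8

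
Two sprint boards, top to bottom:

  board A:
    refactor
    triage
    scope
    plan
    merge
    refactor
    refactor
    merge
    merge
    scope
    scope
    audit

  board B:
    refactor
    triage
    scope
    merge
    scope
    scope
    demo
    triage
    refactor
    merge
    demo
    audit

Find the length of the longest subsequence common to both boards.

7

Pick refactor at board A[1]=board B[1]; then triage at board A[2]=board B[2]; then scope at board A[3]=board B[3]; then merge at board A[5]=board B[4]; then refactor at board A[7]=board B[9]; then merge at board A[8]=board B[10]; then audit at board A[12]=board B[12]; all 7 tasks appear in both, in order. The LCS DP gives dp[12][12] = 7, so this is optimal.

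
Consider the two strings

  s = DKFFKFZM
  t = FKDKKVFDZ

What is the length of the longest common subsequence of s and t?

5

One common subsequence of length 5: D [1,3]; then K [2,4]; then K [5,5]; then F [6,7]; then Z [7,9]. Since dp[8][9] = 5, nothing longer is possible.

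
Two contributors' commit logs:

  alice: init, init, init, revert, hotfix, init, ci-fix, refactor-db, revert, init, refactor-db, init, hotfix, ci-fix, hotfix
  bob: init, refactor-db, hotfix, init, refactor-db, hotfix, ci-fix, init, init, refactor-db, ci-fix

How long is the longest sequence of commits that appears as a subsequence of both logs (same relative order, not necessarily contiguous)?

Taking init at alice[1]=bob[1]; then init at alice[2]=bob[4]; then hotfix at alice[5]=bob[6]; then init at alice[6]=bob[8]; then init at alice[10]=bob[9]; then refactor-db at alice[11]=bob[10]; then ci-fix at alice[14]=bob[11] gives a common subsequence of length 7, and the DP table's final entry dp[15][11] is also 7, so no common subsequence is longer.

7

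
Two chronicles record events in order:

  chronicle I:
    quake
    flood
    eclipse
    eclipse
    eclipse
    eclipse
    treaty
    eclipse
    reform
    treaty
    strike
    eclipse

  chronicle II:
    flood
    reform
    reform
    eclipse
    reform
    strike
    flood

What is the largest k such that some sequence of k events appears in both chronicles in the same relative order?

One common subsequence of length 4: flood [2,1], then eclipse [8,4], then reform [9,5], then strike [11,6]. Since dp[12][7] = 4, nothing longer is possible.

4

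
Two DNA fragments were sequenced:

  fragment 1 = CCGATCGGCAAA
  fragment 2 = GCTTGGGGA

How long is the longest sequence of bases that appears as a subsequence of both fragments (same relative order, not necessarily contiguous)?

5

Let dp[i][j] be the LCS length of the first i bases of fragment 1 and the first j bases of fragment 2. dp[i][j] = dp[i-1][j-1]+1 when the i-th and j-th bases match, else max(dp[i-1][j], dp[i][j-1]).
    ·  G  C  T  T  G  G  G  G  A
 ·  0  0  0  0  0  0  0  0  0  0
 C  0  0  1  1  1  1  1  1  1  1
 C  0  0  1  1  1  1  1  1  1  1
 G  0  1  1  1  1  2  2  2  2  2
 A  0  1  1  1  1  2  2  2  2  3
 T  0  1  1  2  2  2  2  2  2  3
 C  0  1  2  2  2  2  2  2  2  3
 G  0  1  2  2  2  3  3  3  3  3
 G  0  1  2  2  2  3  4  4  4  4
 C  0  1  2  2  2  3  4  4  4  4
 A  0  1  2  2  2  3  4  4  4  5
 A  0  1  2  2  2  3  4  4  4  5
 A  0  1  2  2  2  3  4  4  4  5
dp[12][9] = 5. One LCS (by backtracking along matches): CGGGA.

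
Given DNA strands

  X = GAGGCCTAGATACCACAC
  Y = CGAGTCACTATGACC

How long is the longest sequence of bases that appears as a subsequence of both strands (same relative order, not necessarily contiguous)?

11

One common subsequence of length 11: G [1,2] → A [2,3] → G [3,4] → C [5,6] → C [6,8] → T [7,9] → A [8,10] → G [9,12] → A [15,13] → C [16,14] → C [18,15]. dp[18][15] = 11 confirms this is the maximum.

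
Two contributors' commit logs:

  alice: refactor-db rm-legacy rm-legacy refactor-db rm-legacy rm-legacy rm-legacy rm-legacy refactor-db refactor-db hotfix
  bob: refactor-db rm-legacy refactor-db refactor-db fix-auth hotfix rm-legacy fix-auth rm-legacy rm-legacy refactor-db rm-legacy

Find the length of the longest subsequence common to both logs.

7

Match refactor-db [1,1], then rm-legacy [2,2], then refactor-db [4,4], then rm-legacy [5,7], then rm-legacy [6,9], then rm-legacy [7,10], then rm-legacy [8,12] — 7 commits in the same relative order in both. Since dp[11][12] = 7, nothing longer is possible.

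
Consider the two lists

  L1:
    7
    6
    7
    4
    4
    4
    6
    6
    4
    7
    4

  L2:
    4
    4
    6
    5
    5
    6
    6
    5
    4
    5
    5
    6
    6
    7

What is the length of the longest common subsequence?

6

Pick 4 at L1[4]=L2[1] → 4 at L1[5]=L2[2] → 4 at L1[6]=L2[9] → 6 at L1[7]=L2[12] → 6 at L1[8]=L2[13] → 7 at L1[10]=L2[14]; all 6 values appear in both, in order. The LCS DP gives dp[11][14] = 6, so this is optimal.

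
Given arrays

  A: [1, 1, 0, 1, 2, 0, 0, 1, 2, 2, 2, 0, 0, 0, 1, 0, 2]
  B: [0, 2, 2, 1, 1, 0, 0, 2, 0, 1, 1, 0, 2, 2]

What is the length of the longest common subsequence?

9

Pick 1 [1,4]; then 1 [2,5]; then 0 [3,7]; then 2 [5,8]; then 0 [7,9]; then 1 [8,10]; then 1 [15,11]; then 0 [16,12]; then 2 [17,14]; all 9 values appear in both, in order. dp[17][14] = 9 confirms this is the maximum.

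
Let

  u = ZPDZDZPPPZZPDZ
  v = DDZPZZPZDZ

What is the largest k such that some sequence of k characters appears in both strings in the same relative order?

9

Pick D (u #3, v #1) → D (u #5, v #2) → Z (u #6, v #3) → P (u #9, v #4) → Z (u #10, v #5) → Z (u #11, v #6) → P (u #12, v #7) → D (u #13, v #9) → Z (u #14, v #10); all 9 characters appear in both, in order. Since dp[14][10] = 9, nothing longer is possible.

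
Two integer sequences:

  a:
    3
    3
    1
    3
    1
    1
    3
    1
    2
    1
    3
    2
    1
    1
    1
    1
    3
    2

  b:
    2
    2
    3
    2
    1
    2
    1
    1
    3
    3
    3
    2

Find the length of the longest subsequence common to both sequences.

8

One common subsequence of length 8: 3 [1,3] → 1 [3,5] → 1 [5,7] → 1 [6,8] → 3 [7,9] → 3 [11,10] → 3 [17,11] → 2 [18,12]. The LCS DP gives dp[18][12] = 8, so this is optimal.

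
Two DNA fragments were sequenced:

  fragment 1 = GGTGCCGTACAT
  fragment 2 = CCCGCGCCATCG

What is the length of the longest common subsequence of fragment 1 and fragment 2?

6

Let dp[i][j] be the LCS length of the first i bases of fragment 1 and the first j bases of fragment 2. dp[i][j] = dp[i-1][j-1]+1 when the i-th and j-th bases match, else max(dp[i-1][j], dp[i][j-1]).
    ·  C  C  C  G  C  G  C  C  A  T  C  G
 ·  0  0  0  0  0  0  0  0  0  0  0  0  0
 G  0  0  0  0  1  1  1  1  1  1  1  1  1
 G  0  0  0  0  1  1  2  2  2  2  2  2  2
 T  0  0  0  0  1  1  2  2  2  2  3  3  3
 G  0  0  0  0  1  1  2  2  2  2  3  3  4
 C  0  1  1  1  1  2  2  3  3  3  3  4  4
 C  0  1  2  2  2  2  2  3  4  4  4  4  4
 G  0  1  2  2  3  3  3  3  4  4  4  4  5
 T  0  1  2  2  3  3  3  3  4  4  5  5  5
 A  0  1  2  2  3  3  3  3  4  5  5  5  5
 C  0  1  2  3  3  4  4  4  4  5  5  6  6
 A  0  1  2  3  3  4  4  4  4  5  5  6  6
 T  0  1  2  3  3  4  4  4  4  5  6  6  6
dp[12][12] = 6. One LCS (by backtracking along matches): GGCCTC.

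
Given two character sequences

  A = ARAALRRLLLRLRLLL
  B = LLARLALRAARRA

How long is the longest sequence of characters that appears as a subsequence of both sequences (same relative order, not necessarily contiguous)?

Taking A at A[1]=B[3]; then R at A[2]=B[4]; then A at A[4]=B[6]; then L at A[5]=B[7]; then R at A[6]=B[8]; then R at A[7]=B[11]; then R at A[11]=B[12] gives a common subsequence of length 7. Since dp[16][13] = 7, nothing longer is possible.

7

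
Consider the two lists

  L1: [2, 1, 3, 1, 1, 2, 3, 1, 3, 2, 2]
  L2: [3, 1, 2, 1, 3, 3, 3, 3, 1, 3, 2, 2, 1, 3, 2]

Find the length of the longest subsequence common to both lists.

8

Taking 2 (L1 #1, L2 #3), 1 (L1 #2, L2 #4), 3 (L1 #3, L2 #8), 1 (L1 #4, L2 #9), 2 (L1 #6, L2 #12), 1 (L1 #8, L2 #13), 3 (L1 #9, L2 #14), 2 (L1 #11, L2 #15) gives a common subsequence of length 8. dp[11][15] = 8 confirms this is the maximum.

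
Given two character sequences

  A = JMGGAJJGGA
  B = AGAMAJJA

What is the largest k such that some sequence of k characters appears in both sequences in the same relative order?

Let dp[i][j] be the LCS length of the first i characters of A and the first j characters of B. dp[i][j] = dp[i-1][j-1]+1 when the i-th and j-th characters match, else max(dp[i-1][j], dp[i][j-1]).
    ·  A  G  A  M  A  J  J  A
 ·  0  0  0  0  0  0  0  0  0
 J  0  0  0  0  0  0  1  1  1
 M  0  0  0  0  1  1  1  1  1
 G  0  0  1  1  1  1  1  1  1
 G  0  0  1  1  1  1  1  1  1
 A  0  1  1  2  2  2  2  2  2
 J  0  1  1  2  2  2  3  3  3
 J  0  1  1  2  2  2  3  4  4
 G  0  1  2  2  2  2  3  4  4
 G  0  1  2  2  2  2  3  4  4
 A  0  1  2  3  3  3  3  4  5
dp[10][8] = 5. One LCS (by backtracking along matches): MAJJA.

5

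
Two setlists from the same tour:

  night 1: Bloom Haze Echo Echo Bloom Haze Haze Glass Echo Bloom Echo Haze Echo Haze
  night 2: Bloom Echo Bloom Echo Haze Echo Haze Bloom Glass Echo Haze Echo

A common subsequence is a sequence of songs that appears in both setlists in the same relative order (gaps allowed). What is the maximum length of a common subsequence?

9

Match Bloom (night 1 #1, night 2 #1), then Echo (night 1 #3, night 2 #2), then Echo (night 1 #4, night 2 #4), then Haze (night 1 #6, night 2 #5), then Haze (night 1 #7, night 2 #7), then Glass (night 1 #8, night 2 #9), then Echo (night 1 #11, night 2 #10), then Haze (night 1 #12, night 2 #11), then Echo (night 1 #13, night 2 #12) — 9 songs in the same relative order in both. dp[14][12] = 9 confirms this is the maximum.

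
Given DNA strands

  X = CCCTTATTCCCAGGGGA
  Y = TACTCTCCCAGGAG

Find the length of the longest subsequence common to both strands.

Taking T [5,1], then A [6,2], then T [7,4], then T [8,6], then C [9,7], then C [10,8], then C [11,9], then A [12,10], then G [13,11], then G [14,12], then G [16,14] gives a common subsequence of length 11, and the DP table's final entry dp[17][14] is also 11, so no common subsequence is longer.

11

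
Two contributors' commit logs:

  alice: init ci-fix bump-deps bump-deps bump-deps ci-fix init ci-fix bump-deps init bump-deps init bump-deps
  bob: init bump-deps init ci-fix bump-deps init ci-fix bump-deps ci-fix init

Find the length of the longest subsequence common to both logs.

Taking init (alice #1, bob #1); then bump-deps (alice #5, bob #2); then init (alice #7, bob #3); then ci-fix (alice #8, bob #4); then bump-deps (alice #9, bob #5); then init (alice #10, bob #6); then bump-deps (alice #11, bob #8); then init (alice #12, bob #10) gives a common subsequence of length 8. dp[13][10] = 8 confirms this is the maximum.

8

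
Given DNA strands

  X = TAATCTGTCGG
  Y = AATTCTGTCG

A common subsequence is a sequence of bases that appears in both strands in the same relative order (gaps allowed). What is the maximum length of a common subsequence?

9

Pick A [2,1], then A [3,2], then T [4,4], then C [5,5], then T [6,6], then G [7,7], then T [8,8], then C [9,9], then G [11,10]; all 9 bases appear in both, in order. dp[11][10] = 9 confirms this is the maximum.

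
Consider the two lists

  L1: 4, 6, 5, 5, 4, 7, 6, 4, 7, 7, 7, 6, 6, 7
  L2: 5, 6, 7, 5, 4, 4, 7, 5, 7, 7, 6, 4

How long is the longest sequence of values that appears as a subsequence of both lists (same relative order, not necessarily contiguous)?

8

One common subsequence of length 8: 6 (L1 #2, L2 #2); then 5 (L1 #4, L2 #4); then 4 (L1 #5, L2 #5); then 4 (L1 #8, L2 #6); then 7 (L1 #9, L2 #7); then 7 (L1 #10, L2 #9); then 7 (L1 #11, L2 #10); then 6 (L1 #12, L2 #11). dp[14][12] = 8 confirms this is the maximum.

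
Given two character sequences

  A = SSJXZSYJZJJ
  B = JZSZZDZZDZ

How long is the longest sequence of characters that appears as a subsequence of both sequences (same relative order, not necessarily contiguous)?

4

One common subsequence of length 4: J at A[3]=B[1] → Z at A[5]=B[2] → S at A[6]=B[3] → Z at A[9]=B[10]. Since dp[11][10] = 4, nothing longer is possible.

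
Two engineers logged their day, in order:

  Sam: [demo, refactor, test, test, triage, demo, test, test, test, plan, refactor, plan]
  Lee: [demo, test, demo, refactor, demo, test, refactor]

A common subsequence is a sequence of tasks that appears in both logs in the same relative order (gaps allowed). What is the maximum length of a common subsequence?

One common subsequence of length 5: demo at Sam[1]=Lee[3], then refactor at Sam[2]=Lee[4], then demo at Sam[6]=Lee[5], then test at Sam[9]=Lee[6], then refactor at Sam[11]=Lee[7]. The LCS DP gives dp[12][7] = 5, so this is optimal.

5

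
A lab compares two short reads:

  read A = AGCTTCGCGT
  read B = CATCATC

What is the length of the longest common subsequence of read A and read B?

4

One common subsequence of length 4: A [1,2], then C [3,4], then T [5,6], then C [8,7], and the DP table's final entry dp[10][7] is also 4, so no common subsequence is longer.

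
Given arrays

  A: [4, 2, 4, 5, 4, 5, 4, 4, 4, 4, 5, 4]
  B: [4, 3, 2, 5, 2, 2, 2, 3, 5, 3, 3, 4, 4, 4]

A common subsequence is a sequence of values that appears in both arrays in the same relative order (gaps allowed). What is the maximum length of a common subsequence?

7

Match 4 [1,1]; then 2 [2,3]; then 5 [4,4]; then 5 [6,9]; then 4 [9,12]; then 4 [10,13]; then 4 [12,14] — 7 values in the same relative order in both. Since dp[12][14] = 7, nothing longer is possible.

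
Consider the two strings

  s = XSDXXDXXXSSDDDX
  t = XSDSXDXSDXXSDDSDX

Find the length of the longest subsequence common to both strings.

One common subsequence of length 13: X (s #1, t #1), then S (s #2, t #2), then D (s #3, t #3), then X (s #4, t #5), then X (s #5, t #7), then D (s #6, t #9), then X (s #8, t #10), then X (s #9, t #11), then S (s #11, t #12), then D (s #12, t #13), then D (s #13, t #14), then D (s #14, t #16), then X (s #15, t #17). Since dp[15][17] = 13, nothing longer is possible.

13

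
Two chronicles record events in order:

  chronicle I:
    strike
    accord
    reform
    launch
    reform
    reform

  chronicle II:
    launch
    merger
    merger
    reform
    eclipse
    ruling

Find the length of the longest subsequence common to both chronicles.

2

One common subsequence of length 2: launch [4,1]; then reform [5,4], and the DP table's final entry dp[6][6] is also 2, so no common subsequence is longer.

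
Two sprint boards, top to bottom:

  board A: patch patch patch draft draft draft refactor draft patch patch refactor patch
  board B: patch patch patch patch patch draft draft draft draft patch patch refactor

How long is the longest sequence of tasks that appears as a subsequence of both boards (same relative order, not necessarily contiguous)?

10

Pick patch at board A[1]=board B[3] → patch at board A[2]=board B[4] → patch at board A[3]=board B[5] → draft at board A[4]=board B[6] → draft at board A[5]=board B[7] → draft at board A[6]=board B[8] → draft at board A[8]=board B[9] → patch at board A[9]=board B[10] → patch at board A[10]=board B[11] → refactor at board A[11]=board B[12]; all 10 tasks appear in both, in order. The LCS DP gives dp[12][12] = 10, so this is optimal.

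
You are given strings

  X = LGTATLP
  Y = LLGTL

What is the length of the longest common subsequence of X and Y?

4

Pick L [1,2] → G [2,3] → T [5,4] → L [6,5]; all 4 characters appear in both, in order. dp[7][5] = 4 confirms this is the maximum.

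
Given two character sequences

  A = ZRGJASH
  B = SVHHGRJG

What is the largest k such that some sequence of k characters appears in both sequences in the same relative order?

2

Let dp[i][j] be the LCS length of the first i characters of A and the first j characters of B. dp[i][j] = dp[i-1][j-1]+1 when the i-th and j-th characters match, else max(dp[i-1][j], dp[i][j-1]).
    ·  S  V  H  H  G  R  J  G
 ·  0  0  0  0  0  0  0  0  0
 Z  0  0  0  0  0  0  0  0  0
 R  0  0  0  0  0  0  1  1  1
 G  0  0  0  0  0  1  1  1  2
 J  0  0  0  0  0  1  1  2  2
 A  0  0  0  0  0  1  1  2  2
 S  0  1  1  1  1  1  1  2  2
 H  0  1  1  2  2  2  2  2  2
dp[7][8] = 2. One LCS (by backtracking along matches): RG.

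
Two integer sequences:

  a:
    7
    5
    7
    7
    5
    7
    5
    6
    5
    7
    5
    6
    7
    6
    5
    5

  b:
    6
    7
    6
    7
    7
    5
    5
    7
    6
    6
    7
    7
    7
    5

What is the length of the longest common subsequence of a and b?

One common subsequence of length 9: 7 [1,2], then 7 [3,4], then 7 [4,5], then 5 [5,7], then 7 [6,8], then 6 [8,10], then 7 [10,12], then 7 [13,13], then 5 [16,14]. The LCS DP gives dp[16][14] = 9, so this is optimal.

9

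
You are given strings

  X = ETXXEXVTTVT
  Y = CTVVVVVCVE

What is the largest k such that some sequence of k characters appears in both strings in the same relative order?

Let dp[i][j] be the LCS length of the first i characters of X and the first j characters of Y. dp[i][j] = dp[i-1][j-1]+1 when the i-th and j-th characters match, else max(dp[i-1][j], dp[i][j-1]).
    ·  C  T  V  V  V  V  V  C  V  E
 ·  0  0  0  0  0  0  0  0  0  0  0
 E  0  0  0  0  0  0  0  0  0  0  1
 T  0  0  1  1  1  1  1  1  1  1  1
 X  0  0  1  1  1  1  1  1  1  1  1
 X  0  0  1  1  1  1  1  1  1  1  1
 E  0  0  1  1  1  1  1  1  1  1  2
 X  0  0  1  1  1  1  1  1  1  1  2
 V  0  0  1  2  2  2  2  2  2  2  2
 T  0  0  1  2  2  2  2  2  2  2  2
 T  0  0  1  2  2  2  2  2  2  2  2
 V  0  0  1  2  3  3  3  3  3  3  3
 T  0  0  1  2  3  3  3  3  3  3  3
dp[11][10] = 3. One LCS (by backtracking along matches): TVV.

3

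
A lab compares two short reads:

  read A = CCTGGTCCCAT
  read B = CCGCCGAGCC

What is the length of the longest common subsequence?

Let dp[i][j] be the LCS length of the first i bases of read A and the first j bases of read B. dp[i][j] = dp[i-1][j-1]+1 when the i-th and j-th bases match, else max(dp[i-1][j], dp[i][j-1]).
    ·  C  C  G  C  C  G  A  G  C  C
 ·  0  0  0  0  0  0  0  0  0  0  0
 C  0  1  1  1  1  1  1  1  1  1  1
 C  0  1  2  2  2  2  2  2  2  2  2
 T  0  1  2  2  2  2  2  2  2  2  2
 G  0  1  2  3  3  3  3  3  3  3  3
 G  0  1  2  3  3  3  4  4  4  4  4
 T  0  1  2  3  3  3  4  4  4  4  4
 C  0  1  2  3  4  4  4  4  4  5  5
 C  0  1  2  3  4  5  5  5  5  5  6
 C  0  1  2  3  4  5  5  5  5  6  6
 A  0  1  2  3  4  5  5  6  6  6  6
 T  0  1  2  3  4  5  5  6  6  6  6
dp[11][10] = 6. One LCS (by backtracking along matches): CCGGCC.

6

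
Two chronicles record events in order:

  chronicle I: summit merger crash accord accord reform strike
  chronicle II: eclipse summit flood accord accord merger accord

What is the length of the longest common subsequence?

3

Pick summit at chronicle I[1]=chronicle II[2], then merger at chronicle I[2]=chronicle II[6], then accord at chronicle I[5]=chronicle II[7]; all 3 events appear in both, in order. dp[7][7] = 3 confirms this is the maximum.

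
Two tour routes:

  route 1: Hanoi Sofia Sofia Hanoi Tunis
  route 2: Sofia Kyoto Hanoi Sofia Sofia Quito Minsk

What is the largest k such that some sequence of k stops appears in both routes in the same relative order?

3

Match Hanoi at route 1[1]=route 2[3]; then Sofia at route 1[2]=route 2[4]; then Sofia at route 1[3]=route 2[5] — 3 stops in the same relative order in both. dp[5][7] = 3 confirms this is the maximum.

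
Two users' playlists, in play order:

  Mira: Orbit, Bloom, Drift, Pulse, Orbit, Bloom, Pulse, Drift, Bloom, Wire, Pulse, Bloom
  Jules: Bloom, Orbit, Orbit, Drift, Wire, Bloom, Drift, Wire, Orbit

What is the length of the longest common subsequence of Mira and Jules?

Pick Orbit at Mira[1]=Jules[3], then Drift at Mira[3]=Jules[4], then Bloom at Mira[6]=Jules[6], then Drift at Mira[8]=Jules[7], then Wire at Mira[10]=Jules[8]; all 5 songs appear in both, in order. Since dp[12][9] = 5, nothing longer is possible.

5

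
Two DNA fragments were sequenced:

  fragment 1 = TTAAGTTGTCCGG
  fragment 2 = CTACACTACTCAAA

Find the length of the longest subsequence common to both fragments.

6

One common subsequence of length 6: T at fragment 1[2]=fragment 2[2], then A at fragment 1[3]=fragment 2[3], then A at fragment 1[4]=fragment 2[5], then T at fragment 1[6]=fragment 2[7], then T at fragment 1[9]=fragment 2[10], then C at fragment 1[10]=fragment 2[11]. Since dp[13][14] = 6, nothing longer is possible.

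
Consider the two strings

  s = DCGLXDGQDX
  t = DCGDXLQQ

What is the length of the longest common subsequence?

5

Let dp[i][j] be the LCS length of the first i characters of s and the first j characters of t. dp[i][j] = dp[i-1][j-1]+1 when the i-th and j-th characters match, else max(dp[i-1][j], dp[i][j-1]).
    ·  D  C  G  D  X  L  Q  Q
 ·  0  0  0  0  0  0  0  0  0
 D  0  1  1  1  1  1  1  1  1
 C  0  1  2  2  2  2  2  2  2
 G  0  1  2  3  3  3  3  3  3
 L  0  1  2  3  3  3  4  4  4
 X  0  1  2  3  3  4  4  4  4
 D  0  1  2  3  4  4  4  4  4
 G  0  1  2  3  4  4  4  4  4
 Q  0  1  2  3  4  4  4  5  5
 D  0  1  2  3  4  4  4  5  5
 X  0  1  2  3  4  5  5  5  5
dp[10][8] = 5. One LCS (by backtracking along matches): DCGLQ.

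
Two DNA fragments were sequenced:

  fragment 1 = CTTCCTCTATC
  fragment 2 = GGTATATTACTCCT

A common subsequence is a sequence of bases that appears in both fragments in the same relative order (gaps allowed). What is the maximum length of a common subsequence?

One common subsequence of length 7: T [2,3], then T [3,5], then T [6,7], then T [8,8], then A [9,9], then T [10,11], then C [11,13], and the DP table's final entry dp[11][14] is also 7, so no common subsequence is longer.

7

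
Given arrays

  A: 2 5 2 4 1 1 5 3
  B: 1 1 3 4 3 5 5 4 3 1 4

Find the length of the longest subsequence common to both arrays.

Let dp[i][j] be the LCS length of the first i values of A and the first j values of B. dp[i][j] = dp[i-1][j-1]+1 when the i-th and j-th values match, else max(dp[i-1][j], dp[i][j-1]).
    ·  1  1  3  4  3  5  5  4  3  1  4
 ·  0  0  0  0  0  0  0  0  0  0  0  0
 2  0  0  0  0  0  0  0  0  0  0  0  0
 5  0  0  0  0  0  0  1  1  1  1  1  1
 2  0  0  0  0  0  0  1  1  1  1  1  1
 4  0  0  0  0  1  1  1  1  2  2  2  2
 1  0  1  1  1  1  1  1  1  2  2  3  3
 1  0  1  2  2  2  2  2  2  2  2  3  3
 5  0  1  2  2  2  2  3  3  3  3  3  3
 3  0  1  2  3  3  3  3  3  3  4  4  4
dp[8][11] = 4. One LCS (by backtracking along matches): 1, 1, 5, 3.

4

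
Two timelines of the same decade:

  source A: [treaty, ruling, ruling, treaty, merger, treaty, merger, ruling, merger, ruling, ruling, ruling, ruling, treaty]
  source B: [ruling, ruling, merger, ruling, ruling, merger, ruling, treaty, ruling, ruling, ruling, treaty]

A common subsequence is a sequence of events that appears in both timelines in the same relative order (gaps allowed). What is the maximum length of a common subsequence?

Taking ruling at source A[2]=source B[1], then ruling at source A[3]=source B[2], then merger at source A[5]=source B[3], then ruling at source A[8]=source B[5], then merger at source A[9]=source B[6], then ruling at source A[10]=source B[7], then ruling at source A[11]=source B[9], then ruling at source A[12]=source B[10], then ruling at source A[13]=source B[11], then treaty at source A[14]=source B[12] gives a common subsequence of length 10, and the DP table's final entry dp[14][12] is also 10, so no common subsequence is longer.

10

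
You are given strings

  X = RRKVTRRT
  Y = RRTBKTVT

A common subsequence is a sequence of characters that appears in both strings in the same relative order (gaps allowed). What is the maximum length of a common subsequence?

Match R [1,1]; then R [2,2]; then K [3,5]; then V [4,7]; then T [8,8] — 5 characters in the same relative order in both, and the DP table's final entry dp[8][8] is also 5, so no common subsequence is longer.

5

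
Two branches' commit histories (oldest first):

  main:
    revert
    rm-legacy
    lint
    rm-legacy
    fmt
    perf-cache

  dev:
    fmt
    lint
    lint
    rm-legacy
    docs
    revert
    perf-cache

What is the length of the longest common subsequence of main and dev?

Pick lint [3,3] → rm-legacy [4,4] → perf-cache [6,7]; all 3 commits appear in both, in order, and the DP table's final entry dp[6][7] is also 3, so no common subsequence is longer.

3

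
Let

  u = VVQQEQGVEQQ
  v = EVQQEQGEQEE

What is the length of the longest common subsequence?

8

Taking V [2,2], Q [3,3], Q [4,4], E [5,5], Q [6,6], G [7,7], E [9,8], Q [10,9] gives a common subsequence of length 8, and the DP table's final entry dp[11][11] is also 8, so no common subsequence is longer.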